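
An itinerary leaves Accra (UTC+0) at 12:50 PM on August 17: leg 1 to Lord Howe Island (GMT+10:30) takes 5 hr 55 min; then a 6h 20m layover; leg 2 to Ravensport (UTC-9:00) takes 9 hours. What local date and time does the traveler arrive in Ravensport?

1:05 AM on August 18

Accra is at UTC+0, so departure is already 12:50 PM UTC on Aug 17.
Add 5 hours 55 minutes leg 1 → 6:45 PM UTC.
Add 6 hours 20 minutes layover in Lord Howe Island → 1:05 AM UTC (Aug 18).
Add 9 hours leg 2 → 10:05 AM UTC.
Ravensport is UTC−9:00, so local arrival = 10:05 AM − 9:00 = 1:05 AM on Aug 18.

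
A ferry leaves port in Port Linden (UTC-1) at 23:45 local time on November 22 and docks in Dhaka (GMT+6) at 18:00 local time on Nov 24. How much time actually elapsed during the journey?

35 hours 15 minutes

Departure in UTC: 23:45 + 1:00 = 00:45 on Nov 23.
Arrival in UTC: 18:00 − 6:00 = 12:00 on Nov 24.
Elapsed = 12:00 − 00:45 (+1 day) = 35 hours 15 minutes.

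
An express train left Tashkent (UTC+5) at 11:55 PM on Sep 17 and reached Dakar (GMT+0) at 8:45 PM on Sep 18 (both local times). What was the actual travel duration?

Departure in UTC: 11:55 PM − 5:00 = 6:55 PM on Sep 17.
Arrival is already UTC: 8:45 PM on Sep 18.
Elapsed = 8:45 PM − 6:55 PM (+1 day) = 25 hours 50 minutes.

25 hours 50 minutes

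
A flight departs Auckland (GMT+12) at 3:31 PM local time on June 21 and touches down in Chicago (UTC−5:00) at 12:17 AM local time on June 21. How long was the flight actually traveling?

Departure in UTC: 3:31 PM − 12:00 = 3:31 AM on Jun 21.
Arrival in UTC: 12:17 AM + 5:00 = 5:17 AM on Jun 21.
Elapsed = 5:17 AM − 3:31 AM = 1 hour 46 minutes.

1 hour 46 minutes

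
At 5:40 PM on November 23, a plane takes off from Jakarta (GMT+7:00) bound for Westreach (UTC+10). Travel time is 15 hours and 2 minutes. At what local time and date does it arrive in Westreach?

Convert departure to UTC: 5:40 PM − 7:00 = 10:40 AM UTC on Nov 23.
Add 15 hours 2 minutes travel time → 1:42 AM UTC (Nov 24).
Westreach is UTC+10:00, so local arrival = 1:42 AM + 10:00 = 11:42 AM on Nov 24.

11:42 AM on November 24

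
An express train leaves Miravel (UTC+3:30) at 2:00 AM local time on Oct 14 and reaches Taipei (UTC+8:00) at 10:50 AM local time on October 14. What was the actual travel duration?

Departure in UTC: 2:00 AM − 3:30 = 10:30 PM on Oct 13.
Arrival in UTC: 10:50 AM − 8:00 = 2:50 AM on Oct 14.
Elapsed = 2:50 AM − 10:30 PM (+1 day) = 4 hours 20 minutes.

4 hours 20 minutes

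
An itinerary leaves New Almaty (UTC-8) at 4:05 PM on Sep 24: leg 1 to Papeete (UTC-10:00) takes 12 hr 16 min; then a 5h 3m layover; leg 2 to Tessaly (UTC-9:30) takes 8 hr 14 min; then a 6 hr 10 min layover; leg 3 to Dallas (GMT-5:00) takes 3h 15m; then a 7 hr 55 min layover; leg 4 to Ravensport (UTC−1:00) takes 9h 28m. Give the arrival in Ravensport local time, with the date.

Convert departure to UTC: 4:05 PM + 8:00 = 12:05 AM UTC on Sep 25.
Add 12 hours 16 minutes leg 1 → 12:21 PM UTC.
Add 5 hours and 3 minutes layover in Papeete → 5:24 PM UTC.
Add 8 hours 14 minutes leg 2 → 1:38 AM UTC (Sep 26).
Add 6 hours 10 minutes layover in Tessaly → 7:48 AM UTC.
Add 3 hours and 15 minutes leg 3 → 11:03 AM UTC.
Add 7 hours and 55 minutes layover in Dallas → 6:58 PM UTC.
Add 9 hours 28 minutes leg 4 → 4:26 AM UTC (Sep 27).
Ravensport is UTC−1:00, so local arrival = 4:26 AM − 1:00 = 3:26 AM on Sep 27.

3:26 AM on Sep 27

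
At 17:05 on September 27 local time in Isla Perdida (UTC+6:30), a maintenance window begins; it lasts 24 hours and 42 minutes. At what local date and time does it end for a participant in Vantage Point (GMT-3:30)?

07:47 on Sep 28

Vantage Point is 10:00 behind Isla Perdida.
After 24 hours and 42 minutes it is 17:47 (Sep 28) in Isla Perdida.
Shift by the zone difference: 17:47 − 10:00 = 07:47 on Sep 28 in Vantage Point.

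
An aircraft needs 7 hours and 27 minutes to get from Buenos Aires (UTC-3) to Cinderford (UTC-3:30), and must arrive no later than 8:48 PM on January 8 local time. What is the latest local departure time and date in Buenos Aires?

Target arrival in UTC: 8:48 PM + 3:30 = 12:18 AM on Jan 9.
Subtract 7 hours and 27 minutes → departure 4:51 PM UTC on Jan 8.
Buenos Aires is UTC−3:00: 4:51 PM − 3:00 = 1:51 PM on Jan 8.

1:51 PM on January 8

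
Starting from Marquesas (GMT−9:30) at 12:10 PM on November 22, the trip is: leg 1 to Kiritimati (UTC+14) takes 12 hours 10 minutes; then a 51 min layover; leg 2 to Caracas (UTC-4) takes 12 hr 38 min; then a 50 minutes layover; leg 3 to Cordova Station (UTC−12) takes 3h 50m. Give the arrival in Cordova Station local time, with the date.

3:59 PM on Nov 23

Convert departure to UTC: 12:10 PM + 9:30 = 9:40 PM UTC on Nov 22.
Add 12 hours 10 minutes leg 1 → 9:50 AM UTC (Nov 23).
Add 51 minutes layover in Kiritimati → 10:41 AM UTC.
Add 12 hours 38 minutes leg 2 → 11:19 PM UTC.
Add 50 minutes layover in Caracas → 12:09 AM UTC (Nov 24).
Add 3 hours 50 minutes leg 3 → 3:59 AM UTC.
Cordova Station is UTC−12:00, so local arrival = 3:59 AM − 12:00 = 3:59 PM on Nov 23.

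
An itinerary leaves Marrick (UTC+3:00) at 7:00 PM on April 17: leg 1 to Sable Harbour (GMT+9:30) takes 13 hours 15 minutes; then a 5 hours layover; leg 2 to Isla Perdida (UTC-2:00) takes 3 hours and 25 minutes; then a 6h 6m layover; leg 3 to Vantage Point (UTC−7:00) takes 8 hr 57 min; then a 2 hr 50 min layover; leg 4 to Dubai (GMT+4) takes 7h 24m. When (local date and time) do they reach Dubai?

Convert departure to UTC: 7:00 PM − 3:00 = 4:00 PM UTC on Apr 17.
Add 13 hours and 15 minutes leg 1 → 5:15 AM UTC (Apr 18).
Add 5 hours layover in Sable Harbour → 10:15 AM UTC.
Add 3 hours 25 minutes leg 2 → 1:40 PM UTC.
Add 6 hours 6 minutes layover in Isla Perdida → 7:46 PM UTC.
Add 8 hours and 57 minutes leg 3 → 4:43 AM UTC (Apr 19).
Add 2 hours and 50 minutes layover in Vantage Point → 7:33 AM UTC.
Add 7 hours and 24 minutes leg 4 → 2:57 PM UTC.
Dubai is UTC+4:00, so local arrival = 2:57 PM + 4:00 = 6:57 PM on Apr 19.

6:57 PM on Apr 19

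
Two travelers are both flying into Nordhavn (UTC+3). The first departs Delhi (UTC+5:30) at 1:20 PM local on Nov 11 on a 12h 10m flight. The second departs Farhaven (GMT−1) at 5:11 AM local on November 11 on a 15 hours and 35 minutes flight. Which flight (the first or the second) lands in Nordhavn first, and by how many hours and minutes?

Flight 1 in UTC: 1:20 PM − 5:30 = 7:50 AM on Nov 11.
+12 hours and 10 minutes → arrive 8:00 PM UTC on Nov 11.
Flight 2 in UTC: 5:11 AM + 1:00 = 6:11 AM on Nov 11.
+15 hours and 35 minutes → arrive 9:46 PM UTC on Nov 11.
Flight 1 lands earlier by 1 hour 46 minutes.

the first, by 1 hour 46 minutes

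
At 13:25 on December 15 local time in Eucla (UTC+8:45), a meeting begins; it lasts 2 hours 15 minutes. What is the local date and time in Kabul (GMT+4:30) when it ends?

11:25 on December 15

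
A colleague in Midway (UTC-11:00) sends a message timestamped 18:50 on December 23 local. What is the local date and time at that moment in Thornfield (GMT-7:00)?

In UTC: 18:50 + 11:00 = 05:50 on Dec 24.
Thornfield is UTC−7:00: 05:50 − 7:00 = 22:50 on Dec 23.

22:50 on December 23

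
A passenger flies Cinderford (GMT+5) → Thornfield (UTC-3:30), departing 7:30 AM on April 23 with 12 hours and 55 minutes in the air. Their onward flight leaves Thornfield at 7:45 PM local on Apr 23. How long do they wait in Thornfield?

7 hours 50 minutes

Convert departure to UTC: 7:30 AM − 5:00 = 2:30 AM UTC on Apr 23.
Add 12 hours and 55 minutes flight time → 3:25 PM UTC.
Thornfield is UTC−3:30, so local arrival = 3:25 PM − 3:30 = 11:55 AM on Apr 23.
Layover = 7:45 PM − 11:55 AM = 7 hours 50 minutes.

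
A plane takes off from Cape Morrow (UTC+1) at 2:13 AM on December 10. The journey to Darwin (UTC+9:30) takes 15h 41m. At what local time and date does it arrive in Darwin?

2:24 AM on Dec 11

Darwin is 8:30 ahead of Cape Morrow.
After 15 hours and 41 minutes it is 5:54 PM in Cape Morrow.
Shift by the zone difference: 5:54 PM + 8:30 = 2:24 AM on Dec 11 in Darwin.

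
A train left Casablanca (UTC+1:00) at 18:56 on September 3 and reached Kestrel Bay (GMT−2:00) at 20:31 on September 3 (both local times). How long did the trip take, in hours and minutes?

Departure in UTC: 18:56 − 1:00 = 17:56 on Sep 3.
Arrival in UTC: 20:31 + 2:00 = 22:31 on Sep 3.
Elapsed = 22:31 − 17:56 = 4 hours 35 minutes.

4 hours 35 minutes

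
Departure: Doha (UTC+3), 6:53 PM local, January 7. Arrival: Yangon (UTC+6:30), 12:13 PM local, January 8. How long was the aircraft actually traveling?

13 hours 50 minutes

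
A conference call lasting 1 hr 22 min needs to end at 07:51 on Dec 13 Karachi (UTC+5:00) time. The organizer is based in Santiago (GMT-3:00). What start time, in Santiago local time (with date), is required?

Target end time in UTC: 07:51 − 5:00 = 02:51 on Dec 13.
Subtract 1 hour 22 minutes → start 01:29 UTC on Dec 13.
Santiago is UTC−3:00: 01:29 − 3:00 = 22:29 on Dec 12.

22:29 on December 12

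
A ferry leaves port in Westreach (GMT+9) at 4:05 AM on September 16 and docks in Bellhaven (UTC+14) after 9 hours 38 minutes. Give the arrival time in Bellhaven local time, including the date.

6:43 PM on September 16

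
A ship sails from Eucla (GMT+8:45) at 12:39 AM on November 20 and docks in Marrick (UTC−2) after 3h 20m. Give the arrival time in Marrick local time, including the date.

Marrick is 10:45 behind Eucla.
After 3 hours and 20 minutes it is 3:59 AM in Eucla.
Shift by the zone difference: 3:59 AM − 10:45 = 5:14 PM on Nov 19 in Marrick.

5:14 PM on November 19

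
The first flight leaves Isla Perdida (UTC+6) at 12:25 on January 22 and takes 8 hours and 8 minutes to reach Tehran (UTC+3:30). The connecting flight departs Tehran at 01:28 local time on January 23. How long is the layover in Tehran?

Convert departure to UTC: 12:25 − 6:00 = 06:25 UTC on Jan 22.
Add 8 hours 8 minutes flight time → 14:33 UTC.
Tehran is UTC+3:30, so local arrival = 14:33 + 3:30 = 18:03 on Jan 22.
Layover = 01:28 − 18:03 (+1 day) = 7 hours 25 minutes.

7 hours 25 minutes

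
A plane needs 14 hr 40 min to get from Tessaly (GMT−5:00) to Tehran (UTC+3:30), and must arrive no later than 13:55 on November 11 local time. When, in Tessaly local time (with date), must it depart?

14:45 on Nov 10

Target arrival in UTC: 13:55 − 3:30 = 10:25 on Nov 11.
Subtract 14 hours and 40 minutes → departure 19:45 UTC on Nov 10.
Tessaly is UTC−5:00: 19:45 − 5:00 = 14:45 on Nov 10.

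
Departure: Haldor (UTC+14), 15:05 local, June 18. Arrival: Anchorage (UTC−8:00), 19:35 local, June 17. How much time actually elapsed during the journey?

2 hours 30 minutes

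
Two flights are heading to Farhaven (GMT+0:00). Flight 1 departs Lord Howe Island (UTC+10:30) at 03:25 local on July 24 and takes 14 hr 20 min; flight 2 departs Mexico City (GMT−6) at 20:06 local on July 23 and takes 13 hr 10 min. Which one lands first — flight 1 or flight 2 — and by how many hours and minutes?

Flight 1 in UTC: 03:25 − 10:30 = 16:55 on Jul 23.
+14 hours 20 minutes → arrive 07:15 UTC on Jul 24.
Flight 2 in UTC: 20:06 + 6:00 = 02:06 on Jul 24.
+13 hours and 10 minutes → arrive 15:16 UTC on Jul 24.
Flight 1 lands earlier by 8 hours 1 minute.

the first, by 8 hours 1 minute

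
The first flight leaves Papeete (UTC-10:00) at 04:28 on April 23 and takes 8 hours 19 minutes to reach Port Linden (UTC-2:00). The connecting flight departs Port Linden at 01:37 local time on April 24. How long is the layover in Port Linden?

4 hours 50 minutes

Convert departure to UTC: 04:28 + 10:00 = 14:28 UTC on Apr 23.
Add 8 hours 19 minutes flight time → 22:47 UTC.
Port Linden is UTC−2:00, so local arrival = 22:47 − 2:00 = 20:47 on Apr 23.
Layover = 01:37 − 20:47 (+1 day) = 4 hours 50 minutes.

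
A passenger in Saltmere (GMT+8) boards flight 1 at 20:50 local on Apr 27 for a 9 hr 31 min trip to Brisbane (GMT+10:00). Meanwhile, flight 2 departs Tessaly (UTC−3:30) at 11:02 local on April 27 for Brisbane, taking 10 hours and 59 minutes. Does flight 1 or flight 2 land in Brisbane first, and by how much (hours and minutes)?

Flight 1 in UTC: 20:50 − 8:00 = 12:50 on Apr 27.
+9 hours and 31 minutes → arrive 22:21 UTC on Apr 27.
Flight 2 in UTC: 11:02 + 3:30 = 14:32 on Apr 27.
+10 hours and 59 minutes → arrive 01:31 UTC on Apr 28.
Flight 1 lands earlier by 3 hours 10 minutes.

the first, by 3 hours 10 minutes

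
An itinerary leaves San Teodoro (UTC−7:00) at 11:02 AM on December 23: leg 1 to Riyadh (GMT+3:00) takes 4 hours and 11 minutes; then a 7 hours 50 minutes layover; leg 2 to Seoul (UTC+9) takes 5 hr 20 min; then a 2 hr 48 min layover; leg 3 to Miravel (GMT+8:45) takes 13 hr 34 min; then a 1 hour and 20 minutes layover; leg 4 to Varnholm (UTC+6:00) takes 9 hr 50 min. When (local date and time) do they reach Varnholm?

8:55 PM on Dec 25

Convert departure to UTC: 11:02 AM + 7:00 = 6:02 PM UTC on Dec 23.
Add 4 hours and 11 minutes leg 1 → 10:13 PM UTC.
Add 7 hours and 50 minutes layover in Riyadh → 6:03 AM UTC (Dec 24).
Add 5 hours and 20 minutes leg 2 → 11:23 AM UTC.
Add 2 hours and 48 minutes layover in Seoul → 2:11 PM UTC.
Add 13 hours and 34 minutes leg 3 → 3:45 AM UTC (Dec 25).
Add 1 hour 20 minutes layover in Miravel → 5:05 AM UTC.
Add 9 hours and 50 minutes leg 4 → 2:55 PM UTC.
Varnholm is UTC+6:00, so local arrival = 2:55 PM + 6:00 = 8:55 PM on Dec 25.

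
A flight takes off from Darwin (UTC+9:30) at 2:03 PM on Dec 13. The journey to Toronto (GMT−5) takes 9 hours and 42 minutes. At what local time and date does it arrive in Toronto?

Convert departure to UTC: 2:03 PM − 9:30 = 4:33 AM UTC on Dec 13.
Add 9 hours and 42 minutes travel time → 2:15 PM UTC.
Toronto is UTC−5:00, so local arrival = 2:15 PM − 5:00 = 9:15 AM on Dec 13.

9:15 AM on December 13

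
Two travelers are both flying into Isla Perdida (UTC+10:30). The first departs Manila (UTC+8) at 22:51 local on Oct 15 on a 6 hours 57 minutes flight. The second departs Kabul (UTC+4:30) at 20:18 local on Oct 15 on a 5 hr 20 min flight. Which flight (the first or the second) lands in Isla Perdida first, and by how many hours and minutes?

the second, by 40 minutes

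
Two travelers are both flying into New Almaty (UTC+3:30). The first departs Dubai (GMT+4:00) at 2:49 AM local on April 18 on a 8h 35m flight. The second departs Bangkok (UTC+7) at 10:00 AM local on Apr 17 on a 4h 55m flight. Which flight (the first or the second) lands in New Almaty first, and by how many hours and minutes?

the second, by 23 hours 29 minutes

Flight 1 in UTC: 2:49 AM − 4:00 = 10:49 PM on Apr 17.
+8 hours and 35 minutes → arrive 7:24 AM UTC on Apr 18.
Flight 2 in UTC: 10:00 AM − 7:00 = 3:00 AM on Apr 17.
+4 hours 55 minutes → arrive 7:55 AM UTC on Apr 17.
Flight 2 lands earlier by 23 hours 29 minutes.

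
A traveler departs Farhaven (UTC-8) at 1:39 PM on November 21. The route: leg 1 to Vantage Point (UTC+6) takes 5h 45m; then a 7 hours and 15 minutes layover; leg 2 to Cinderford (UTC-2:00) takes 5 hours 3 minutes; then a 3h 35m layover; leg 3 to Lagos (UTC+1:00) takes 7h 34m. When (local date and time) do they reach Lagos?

Convert departure to UTC: 1:39 PM + 8:00 = 9:39 PM UTC on Nov 21.
Add 5 hours and 45 minutes leg 1 → 3:24 AM UTC (Nov 22).
Add 7 hours and 15 minutes layover in Vantage Point → 10:39 AM UTC.
Add 5 hours 3 minutes leg 2 → 3:42 PM UTC.
Add 3 hours 35 minutes layover in Cinderford → 7:17 PM UTC.
Add 7 hours and 34 minutes leg 3 → 2:51 AM UTC (Nov 23).
Lagos is UTC+1:00, so local arrival = 2:51 AM + 1:00 = 3:51 AM on Nov 23.

3:51 AM on Nov 23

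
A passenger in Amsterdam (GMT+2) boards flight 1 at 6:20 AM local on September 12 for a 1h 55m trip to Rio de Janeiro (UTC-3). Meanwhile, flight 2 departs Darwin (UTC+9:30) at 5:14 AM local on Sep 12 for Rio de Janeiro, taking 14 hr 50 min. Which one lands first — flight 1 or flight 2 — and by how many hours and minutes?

the first, by 4 hours 19 minutes

Flight 1 in UTC: 6:20 AM − 2:00 = 4:20 AM on Sep 12.
+1 hour and 55 minutes → arrive 6:15 AM UTC on Sep 12.
Flight 2 in UTC: 5:14 AM − 9:30 = 7:44 PM on Sep 11.
+14 hours 50 minutes → arrive 10:34 AM UTC on Sep 12.
Flight 1 lands earlier by 4 hours 19 minutes.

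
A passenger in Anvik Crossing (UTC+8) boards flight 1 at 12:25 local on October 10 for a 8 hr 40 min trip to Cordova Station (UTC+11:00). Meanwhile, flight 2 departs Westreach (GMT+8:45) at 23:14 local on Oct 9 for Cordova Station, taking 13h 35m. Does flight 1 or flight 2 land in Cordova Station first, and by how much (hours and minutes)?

Flight 1 in UTC: 12:25 − 8:00 = 04:25 on Oct 10.
+8 hours and 40 minutes → arrive 13:05 UTC on Oct 10.
Flight 2 in UTC: 23:14 − 8:45 = 14:29 on Oct 9.
+13 hours 35 minutes → arrive 04:04 UTC on Oct 10.
Flight 2 lands earlier by 9 hours 1 minute.

the second, by 9 hours 1 minute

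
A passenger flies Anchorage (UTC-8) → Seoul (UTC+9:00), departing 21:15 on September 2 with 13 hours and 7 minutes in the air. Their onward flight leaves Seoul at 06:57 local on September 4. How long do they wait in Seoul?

Convert departure to UTC: 21:15 + 8:00 = 05:15 UTC on Sep 3.
Add 13 hours and 7 minutes flight time → 18:22 UTC.
Seoul is UTC+9:00, so local arrival = 18:22 + 9:00 = 03:22 on Sep 4.
Layover = 06:57 − 03:22 = 3 hours 35 minutes.

3 hours 35 minutes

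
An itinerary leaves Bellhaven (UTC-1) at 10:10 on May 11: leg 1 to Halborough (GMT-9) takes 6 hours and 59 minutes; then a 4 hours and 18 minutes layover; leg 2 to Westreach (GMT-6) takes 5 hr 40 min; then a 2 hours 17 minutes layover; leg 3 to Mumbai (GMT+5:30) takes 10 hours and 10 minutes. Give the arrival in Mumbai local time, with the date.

Convert departure to UTC: 10:10 + 1:00 = 11:10 UTC on May 11.
Add 6 hours 59 minutes leg 1 → 18:09 UTC.
Add 4 hours and 18 minutes layover in Halborough → 22:27 UTC.
Add 5 hours 40 minutes leg 2 → 04:07 UTC (May 12).
Add 2 hours and 17 minutes layover in Westreach → 06:24 UTC.
Add 10 hours and 10 minutes leg 3 → 16:34 UTC.
Mumbai is UTC+5:30, so local arrival = 16:34 + 5:30 = 22:04 on May 12.

22:04 on May 12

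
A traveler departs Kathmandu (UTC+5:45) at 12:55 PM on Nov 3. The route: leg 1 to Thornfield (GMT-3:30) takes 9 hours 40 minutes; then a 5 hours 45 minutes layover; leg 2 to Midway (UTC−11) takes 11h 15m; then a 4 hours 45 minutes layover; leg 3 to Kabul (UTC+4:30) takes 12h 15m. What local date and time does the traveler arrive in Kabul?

7:20 AM on November 5

Convert departure to UTC: 12:55 PM − 5:45 = 7:10 AM UTC on Nov 3.
Add 9 hours and 40 minutes leg 1 → 4:50 PM UTC.
Add 5 hours and 45 minutes layover in Thornfield → 10:35 PM UTC.
Add 11 hours 15 minutes leg 2 → 9:50 AM UTC (Nov 4).
Add 4 hours and 45 minutes layover in Midway → 2:35 PM UTC.
Add 12 hours 15 minutes leg 3 → 2:50 AM UTC (Nov 5).
Kabul is UTC+4:30, so local arrival = 2:50 AM + 4:30 = 7:20 AM on Nov 5.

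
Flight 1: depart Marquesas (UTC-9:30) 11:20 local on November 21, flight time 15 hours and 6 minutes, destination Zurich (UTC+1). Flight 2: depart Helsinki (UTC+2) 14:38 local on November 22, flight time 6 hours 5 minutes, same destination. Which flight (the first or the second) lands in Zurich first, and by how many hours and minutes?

Flight 1 in UTC: 11:20 + 9:30 = 20:50 on Nov 21.
+15 hours 6 minutes → arrive 11:56 UTC on Nov 22.
Flight 2 in UTC: 14:38 − 2:00 = 12:38 on Nov 22.
+6 hours 5 minutes → arrive 18:43 UTC on Nov 22.
Flight 1 lands earlier by 6 hours 47 minutes.

the first, by 6 hours 47 minutes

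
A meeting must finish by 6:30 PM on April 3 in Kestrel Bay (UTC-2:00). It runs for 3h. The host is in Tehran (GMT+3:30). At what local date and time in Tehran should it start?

Target end time in UTC: 6:30 PM + 2:00 = 8:30 PM on Apr 3.
Subtract 3 hours → start 5:30 PM UTC on Apr 3.
Tehran is UTC+3:30: 5:30 PM + 3:30 = 9:00 PM on Apr 3.

9:00 PM on Apr 3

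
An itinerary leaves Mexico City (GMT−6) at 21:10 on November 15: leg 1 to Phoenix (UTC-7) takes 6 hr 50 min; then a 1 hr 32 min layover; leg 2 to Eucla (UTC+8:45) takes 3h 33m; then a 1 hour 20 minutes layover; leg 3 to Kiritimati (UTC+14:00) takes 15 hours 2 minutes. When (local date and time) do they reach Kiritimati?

21:27 on November 17

Convert departure to UTC: 21:10 + 6:00 = 03:10 UTC on Nov 16.
Add 6 hours 50 minutes leg 1 → 10:00 UTC.
Add 1 hour 32 minutes layover in Phoenix → 11:32 UTC.
Add 3 hours 33 minutes leg 2 → 15:05 UTC.
Add 1 hour and 20 minutes layover in Eucla → 16:25 UTC.
Add 15 hours 2 minutes leg 3 → 07:27 UTC (Nov 17).
Kiritimati is UTC+14:00, so local arrival = 07:27 + 14:00 = 21:27 on Nov 17.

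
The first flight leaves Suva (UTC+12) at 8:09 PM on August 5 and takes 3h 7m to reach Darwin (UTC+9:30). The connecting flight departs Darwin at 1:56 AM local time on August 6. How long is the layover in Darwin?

5 hours 10 minutes

Convert departure to UTC: 8:09 PM − 12:00 = 8:09 AM UTC on Aug 5.
Add 3 hours 7 minutes flight time → 11:16 AM UTC.
Darwin is UTC+9:30, so local arrival = 11:16 AM + 9:30 = 8:46 PM on Aug 5.
Layover = 1:56 AM − 8:46 PM (+1 day) = 5 hours 10 minutes.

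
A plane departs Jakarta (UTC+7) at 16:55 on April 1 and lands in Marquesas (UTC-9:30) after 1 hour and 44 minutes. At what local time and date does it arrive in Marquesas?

02:09 on Apr 1

Marquesas is 16:30 behind Jakarta.
After 1 hour 44 minutes it is 18:39 in Jakarta.
Shift by the zone difference: 18:39 − 16:30 = 02:09 on Apr 1 in Marquesas.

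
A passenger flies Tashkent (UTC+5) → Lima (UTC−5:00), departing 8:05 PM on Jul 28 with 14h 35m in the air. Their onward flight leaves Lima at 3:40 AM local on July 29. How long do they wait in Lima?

Convert departure to UTC: 8:05 PM − 5:00 = 3:05 PM UTC on Jul 28.
Add 14 hours 35 minutes flight time → 5:40 AM UTC (Jul 29).
Lima is UTC−5:00, so local arrival = 5:40 AM − 5:00 = 12:40 AM on Jul 29.
Layover = 3:40 AM − 12:40 AM = 3 hours.

3 hours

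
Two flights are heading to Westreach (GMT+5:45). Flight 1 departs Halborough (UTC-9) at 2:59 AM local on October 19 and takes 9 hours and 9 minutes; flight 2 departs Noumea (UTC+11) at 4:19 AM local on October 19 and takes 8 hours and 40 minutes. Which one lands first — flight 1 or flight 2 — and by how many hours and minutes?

the second, by 19 hours 9 minutes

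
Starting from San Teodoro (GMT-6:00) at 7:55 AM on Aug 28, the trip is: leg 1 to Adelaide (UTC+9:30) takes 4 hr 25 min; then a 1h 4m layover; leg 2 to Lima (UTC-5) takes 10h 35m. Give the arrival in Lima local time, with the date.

Convert departure to UTC: 7:55 AM + 6:00 = 1:55 PM UTC on Aug 28.
Add 4 hours and 25 minutes leg 1 → 6:20 PM UTC.
Add 1 hour and 4 minutes layover in Adelaide → 7:24 PM UTC.
Add 10 hours 35 minutes leg 2 → 5:59 AM UTC (Aug 29).
Lima is UTC−5:00, so local arrival = 5:59 AM − 5:00 = 12:59 AM on Aug 29.

12:59 AM on August 29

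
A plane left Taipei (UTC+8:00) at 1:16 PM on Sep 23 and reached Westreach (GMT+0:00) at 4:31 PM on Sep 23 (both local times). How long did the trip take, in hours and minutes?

11 hours 15 minutes

Westreach is 8:00 behind Taipei.
Clock-face elapsed time (ignoring zones) is 3 hours 15 minutes.
Actual elapsed = 3 hours 15 minutes + 8:00 = 11 hours 15 minutes.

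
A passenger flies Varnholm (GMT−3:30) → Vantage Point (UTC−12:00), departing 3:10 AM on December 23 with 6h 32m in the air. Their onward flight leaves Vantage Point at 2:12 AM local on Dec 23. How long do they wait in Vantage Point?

Convert departure to UTC: 3:10 AM + 3:30 = 6:40 AM UTC on Dec 23.
Add 6 hours 32 minutes flight time → 1:12 PM UTC.
Vantage Point is UTC−12:00, so local arrival = 1:12 PM − 12:00 = 1:12 AM on Dec 23.
Layover = 2:12 AM − 1:12 AM = 1 hour.

1 hour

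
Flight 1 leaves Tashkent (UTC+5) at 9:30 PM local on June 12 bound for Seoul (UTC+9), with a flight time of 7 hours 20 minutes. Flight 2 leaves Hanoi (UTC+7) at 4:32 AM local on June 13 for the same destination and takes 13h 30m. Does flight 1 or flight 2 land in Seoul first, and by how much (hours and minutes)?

the first, by 11 hours 12 minutes

Flight 1 in UTC: 9:30 PM − 5:00 = 4:30 PM on Jun 12.
+7 hours and 20 minutes → arrive 11:50 PM UTC on Jun 12.
Flight 2 in UTC: 4:32 AM − 7:00 = 9:32 PM on Jun 12.
+13 hours 30 minutes → arrive 11:02 AM UTC on Jun 13.
Flight 1 lands earlier by 11 hours 12 minutes.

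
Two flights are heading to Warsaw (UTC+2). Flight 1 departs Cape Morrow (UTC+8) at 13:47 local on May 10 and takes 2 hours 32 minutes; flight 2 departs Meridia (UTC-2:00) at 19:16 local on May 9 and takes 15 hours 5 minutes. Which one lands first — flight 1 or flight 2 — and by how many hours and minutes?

Flight 1 in UTC: 13:47 − 8:00 = 05:47 on May 10.
+2 hours 32 minutes → arrive 08:19 UTC on May 10.
Flight 2 in UTC: 19:16 + 2:00 = 21:16 on May 9.
+15 hours 5 minutes → arrive 12:21 UTC on May 10.
Flight 1 lands earlier by 4 hours 2 minutes.

the first, by 4 hours 2 minutes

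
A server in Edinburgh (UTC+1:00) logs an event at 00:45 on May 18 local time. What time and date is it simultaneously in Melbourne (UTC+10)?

09:45 on May 18

Melbourne is 9:00 ahead of Edinburgh.
Shift by the zone difference: 00:45 + 9:00 = 09:45 on May 18 in Melbourne.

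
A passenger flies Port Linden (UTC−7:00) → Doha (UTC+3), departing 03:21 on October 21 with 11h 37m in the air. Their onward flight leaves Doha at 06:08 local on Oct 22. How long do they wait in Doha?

Convert departure to UTC: 03:21 + 7:00 = 10:21 UTC on Oct 21.
Add 11 hours 37 minutes flight time → 21:58 UTC.
Doha is UTC+3:00, so local arrival = 21:58 + 3:00 = 00:58 on Oct 22.
Layover = 06:08 − 00:58 = 5 hours 10 minutes.

5 hours 10 minutes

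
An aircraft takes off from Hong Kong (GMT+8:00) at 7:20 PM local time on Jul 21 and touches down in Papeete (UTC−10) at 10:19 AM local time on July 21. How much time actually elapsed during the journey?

Departure in UTC: 7:20 PM − 8:00 = 11:20 AM on Jul 21.
Arrival in UTC: 10:19 AM + 10:00 = 8:19 PM on Jul 21.
Elapsed = 8:19 PM − 11:20 AM = 8 hours 59 minutes.

8 hours 59 minutes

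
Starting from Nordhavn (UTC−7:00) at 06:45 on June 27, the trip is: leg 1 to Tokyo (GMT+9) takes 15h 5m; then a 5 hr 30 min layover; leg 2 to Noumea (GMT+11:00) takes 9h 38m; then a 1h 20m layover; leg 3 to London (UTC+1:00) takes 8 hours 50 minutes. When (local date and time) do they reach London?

Convert departure to UTC: 06:45 + 7:00 = 13:45 UTC on Jun 27.
Add 15 hours and 5 minutes leg 1 → 04:50 UTC (Jun 28).
Add 5 hours and 30 minutes layover in Tokyo → 10:20 UTC.
Add 9 hours and 38 minutes leg 2 → 19:58 UTC.
Add 1 hour and 20 minutes layover in Noumea → 21:18 UTC.
Add 8 hours 50 minutes leg 3 → 06:08 UTC (Jun 29).
London is UTC+1:00, so local arrival = 06:08 + 1:00 = 07:08 on Jun 29.

07:08 on Jun 29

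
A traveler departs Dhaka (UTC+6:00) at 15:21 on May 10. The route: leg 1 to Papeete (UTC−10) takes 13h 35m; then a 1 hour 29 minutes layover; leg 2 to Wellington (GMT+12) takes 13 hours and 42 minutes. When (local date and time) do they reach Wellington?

Convert departure to UTC: 15:21 − 6:00 = 09:21 UTC on May 10.
Add 13 hours and 35 minutes leg 1 → 22:56 UTC.
Add 1 hour and 29 minutes layover in Papeete → 00:25 UTC (May 11).
Add 13 hours 42 minutes leg 2 → 14:07 UTC.
Wellington is UTC+12:00, so local arrival = 14:07 + 12:00 = 02:07 on May 12.

02:07 on May 12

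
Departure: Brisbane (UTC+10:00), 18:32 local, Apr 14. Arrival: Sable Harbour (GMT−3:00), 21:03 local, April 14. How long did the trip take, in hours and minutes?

15 hours 31 minutes

Sable Harbour is 13:00 behind Brisbane.
Clock-face elapsed time (ignoring zones) is 2 hours 31 minutes.
Actual elapsed = 2 hours 31 minutes + 13:00 = 15 hours 31 minutes.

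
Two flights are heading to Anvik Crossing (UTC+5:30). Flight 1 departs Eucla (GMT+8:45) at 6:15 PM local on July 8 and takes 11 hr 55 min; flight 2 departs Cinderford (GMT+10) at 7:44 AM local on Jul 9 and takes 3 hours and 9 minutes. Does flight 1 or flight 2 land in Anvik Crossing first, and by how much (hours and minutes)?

Flight 1 in UTC: 6:15 PM − 8:45 = 9:30 AM on Jul 8.
+11 hours 55 minutes → arrive 9:25 PM UTC on Jul 8.
Flight 2 in UTC: 7:44 AM − 10:00 = 9:44 PM on Jul 8.
+3 hours 9 minutes → arrive 12:53 AM UTC on Jul 9.
Flight 1 lands earlier by 3 hours 28 minutes.

the first, by 3 hours 28 minutes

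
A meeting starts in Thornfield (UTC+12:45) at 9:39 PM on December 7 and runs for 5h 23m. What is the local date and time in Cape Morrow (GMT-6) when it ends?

8:17 AM on Dec 7

Convert start to UTC: 9:39 PM − 12:45 = 8:54 AM UTC on Dec 7.
Add 5 hours 23 minutes duration → 2:17 PM UTC.
Cape Morrow is UTC−6:00, so local end time = 2:17 PM − 6:00 = 8:17 AM on Dec 7.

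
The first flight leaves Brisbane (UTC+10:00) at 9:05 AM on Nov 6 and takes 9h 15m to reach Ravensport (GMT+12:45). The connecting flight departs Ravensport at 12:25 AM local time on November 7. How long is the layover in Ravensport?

Convert departure to UTC: 9:05 AM − 10:00 = 11:05 PM UTC on Nov 5.
Add 9 hours 15 minutes flight time → 8:20 AM UTC (Nov 6).
Ravensport is UTC+12:45, so local arrival = 8:20 AM + 12:45 = 9:05 PM on Nov 6.
Layover = 12:25 AM − 9:05 PM (+1 day) = 3 hours 20 minutes.

3 hours 20 minutes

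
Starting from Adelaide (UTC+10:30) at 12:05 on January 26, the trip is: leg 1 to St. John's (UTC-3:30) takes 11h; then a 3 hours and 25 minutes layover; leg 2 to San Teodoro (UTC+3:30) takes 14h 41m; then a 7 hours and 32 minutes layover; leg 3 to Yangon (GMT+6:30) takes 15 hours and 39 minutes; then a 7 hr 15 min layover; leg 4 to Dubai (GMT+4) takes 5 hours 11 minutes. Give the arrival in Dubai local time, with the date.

Convert departure to UTC: 12:05 − 10:30 = 01:35 UTC on Jan 26.
Add 11 hours leg 1 → 12:35 UTC.
Add 3 hours 25 minutes layover in St. John's → 16:00 UTC.
Add 14 hours 41 minutes leg 2 → 06:41 UTC (Jan 27).
Add 7 hours 32 minutes layover in San Teodoro → 14:13 UTC.
Add 15 hours 39 minutes leg 3 → 05:52 UTC (Jan 28).
Add 7 hours and 15 minutes layover in Yangon → 13:07 UTC.
Add 5 hours 11 minutes leg 4 → 18:18 UTC.
Dubai is UTC+4:00, so local arrival = 18:18 + 4:00 = 22:18 on Jan 28.

22:18 on Jan 28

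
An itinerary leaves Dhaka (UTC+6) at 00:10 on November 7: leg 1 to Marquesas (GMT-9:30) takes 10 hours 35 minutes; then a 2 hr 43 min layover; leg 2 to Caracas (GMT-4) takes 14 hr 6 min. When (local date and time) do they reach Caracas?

17:34 on November 7

Convert departure to UTC: 00:10 − 6:00 = 18:10 UTC on Nov 6.
Add 10 hours and 35 minutes leg 1 → 04:45 UTC (Nov 7).
Add 2 hours and 43 minutes layover in Marquesas → 07:28 UTC.
Add 14 hours and 6 minutes leg 2 → 21:34 UTC.
Caracas is UTC−4:00, so local arrival = 21:34 − 4:00 = 17:34 on Nov 7.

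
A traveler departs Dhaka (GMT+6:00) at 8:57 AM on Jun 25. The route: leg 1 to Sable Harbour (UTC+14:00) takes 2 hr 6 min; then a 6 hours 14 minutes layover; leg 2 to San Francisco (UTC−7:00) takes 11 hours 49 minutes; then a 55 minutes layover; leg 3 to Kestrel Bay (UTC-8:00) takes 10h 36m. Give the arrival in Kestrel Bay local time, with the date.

2:37 AM on Jun 26

Convert departure to UTC: 8:57 AM − 6:00 = 2:57 AM UTC on Jun 25.
Add 2 hours and 6 minutes leg 1 → 5:03 AM UTC.
Add 6 hours and 14 minutes layover in Sable Harbour → 11:17 AM UTC.
Add 11 hours and 49 minutes leg 2 → 11:06 PM UTC.
Add 55 minutes layover in San Francisco → 12:01 AM UTC (Jun 26).
Add 10 hours and 36 minutes leg 3 → 10:37 AM UTC.
Kestrel Bay is UTC−8:00, so local arrival = 10:37 AM − 8:00 = 2:37 AM on Jun 26.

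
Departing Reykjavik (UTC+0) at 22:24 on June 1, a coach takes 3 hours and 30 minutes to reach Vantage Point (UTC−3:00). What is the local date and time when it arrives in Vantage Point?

Reykjavik is at UTC+0, so departure is already 22:24 UTC on Jun 1.
Add 3 hours 30 minutes travel time → 01:54 UTC (Jun 2).
Vantage Point is UTC−3:00, so local arrival = 01:54 − 3:00 = 22:54 on Jun 1.

22:54 on Jun 1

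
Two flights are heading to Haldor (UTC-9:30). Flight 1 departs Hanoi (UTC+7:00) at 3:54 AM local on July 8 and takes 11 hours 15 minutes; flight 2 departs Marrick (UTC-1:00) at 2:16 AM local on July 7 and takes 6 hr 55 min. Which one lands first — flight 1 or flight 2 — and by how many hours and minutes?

the second, by 21 hours 58 minutes

Flight 1 in UTC: 3:54 AM − 7:00 = 8:54 PM on Jul 7.
+11 hours 15 minutes → arrive 8:09 AM UTC on Jul 8.
Flight 2 in UTC: 2:16 AM + 1:00 = 3:16 AM on Jul 7.
+6 hours and 55 minutes → arrive 10:11 AM UTC on Jul 7.
Flight 2 lands earlier by 21 hours 58 minutes.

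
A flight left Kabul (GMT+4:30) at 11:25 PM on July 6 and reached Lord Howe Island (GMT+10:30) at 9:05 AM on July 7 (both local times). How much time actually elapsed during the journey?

Departure in UTC: 11:25 PM − 4:30 = 6:55 PM on Jul 6.
Arrival in UTC: 9:05 AM − 10:30 = 10:35 PM on Jul 6.
Elapsed = 10:35 PM − 6:55 PM = 3 hours 40 minutes.

3 hours 40 minutes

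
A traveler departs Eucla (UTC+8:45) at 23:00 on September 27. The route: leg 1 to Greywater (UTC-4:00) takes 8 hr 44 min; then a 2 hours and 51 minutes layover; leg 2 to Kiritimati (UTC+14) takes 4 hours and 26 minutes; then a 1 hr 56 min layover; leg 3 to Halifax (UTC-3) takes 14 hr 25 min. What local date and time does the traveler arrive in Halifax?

19:37 on September 28

Convert departure to UTC: 23:00 − 8:45 = 14:15 UTC on Sep 27.
Add 8 hours 44 minutes leg 1 → 22:59 UTC.
Add 2 hours 51 minutes layover in Greywater → 01:50 UTC (Sep 28).
Add 4 hours and 26 minutes leg 2 → 06:16 UTC.
Add 1 hour 56 minutes layover in Kiritimati → 08:12 UTC.
Add 14 hours 25 minutes leg 3 → 22:37 UTC.
Halifax is UTC−3:00, so local arrival = 22:37 − 3:00 = 19:37 on Sep 28.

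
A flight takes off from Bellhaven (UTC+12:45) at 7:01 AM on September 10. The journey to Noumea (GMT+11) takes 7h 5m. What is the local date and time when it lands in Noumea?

Convert departure to UTC: 7:01 AM − 12:45 = 6:16 PM UTC on Sep 9.
Add 7 hours 5 minutes travel time → 1:21 AM UTC (Sep 10).
Noumea is UTC+11:00, so local arrival = 1:21 AM + 11:00 = 12:21 PM on Sep 10.

12:21 PM on September 10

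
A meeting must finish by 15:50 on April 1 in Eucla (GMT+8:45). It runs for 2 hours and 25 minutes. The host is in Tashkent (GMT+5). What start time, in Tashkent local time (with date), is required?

09:40 on April 1

Target end time in UTC: 15:50 − 8:45 = 07:05 on Apr 1.
Subtract 2 hours and 25 minutes → start 04:40 UTC on Apr 1.
Tashkent is UTC+5:00: 04:40 + 5:00 = 09:40 on Apr 1.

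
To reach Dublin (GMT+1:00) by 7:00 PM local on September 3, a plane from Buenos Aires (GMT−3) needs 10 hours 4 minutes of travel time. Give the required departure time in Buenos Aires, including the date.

Target arrival in UTC: 7:00 PM − 1:00 = 6:00 PM on Sep 3.
Subtract 10 hours 4 minutes → departure 7:56 AM UTC on Sep 3.
Buenos Aires is UTC−3:00: 7:56 AM − 3:00 = 4:56 AM on Sep 3.

4:56 AM on Sep 3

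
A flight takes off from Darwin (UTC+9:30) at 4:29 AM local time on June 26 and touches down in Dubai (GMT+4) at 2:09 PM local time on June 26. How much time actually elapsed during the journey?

15 hours 10 minutes

Departure in UTC: 4:29 AM − 9:30 = 6:59 PM on Jun 25.
Arrival in UTC: 2:09 PM − 4:00 = 10:09 AM on Jun 26.
Elapsed = 10:09 AM − 6:59 PM (+1 day) = 15 hours 10 minutes.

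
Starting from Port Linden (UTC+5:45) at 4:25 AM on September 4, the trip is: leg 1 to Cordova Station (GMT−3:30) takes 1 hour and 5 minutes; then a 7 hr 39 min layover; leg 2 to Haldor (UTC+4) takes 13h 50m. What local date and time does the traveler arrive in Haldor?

Convert departure to UTC: 4:25 AM − 5:45 = 10:40 PM UTC on Sep 3.
Add 1 hour 5 minutes leg 1 → 11:45 PM UTC.
Add 7 hours and 39 minutes layover in Cordova Station → 7:24 AM UTC (Sep 4).
Add 13 hours and 50 minutes leg 2 → 9:14 PM UTC.
Haldor is UTC+4:00, so local arrival = 9:14 PM + 4:00 = 1:14 AM on Sep 5.

1:14 AM on September 5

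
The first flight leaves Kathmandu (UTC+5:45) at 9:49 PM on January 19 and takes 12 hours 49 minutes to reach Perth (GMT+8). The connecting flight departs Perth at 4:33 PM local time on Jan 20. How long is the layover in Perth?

Convert departure to UTC: 9:49 PM − 5:45 = 4:04 PM UTC on Jan 19.
Add 12 hours 49 minutes flight time → 4:53 AM UTC (Jan 20).
Perth is UTC+8:00, so local arrival = 4:53 AM + 8:00 = 12:53 PM on Jan 20.
Layover = 4:33 PM − 12:53 PM = 3 hours 40 minutes.

3 hours 40 minutes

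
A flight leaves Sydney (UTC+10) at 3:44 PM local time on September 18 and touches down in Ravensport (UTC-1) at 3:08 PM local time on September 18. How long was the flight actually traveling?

Departure in UTC: 3:44 PM − 10:00 = 5:44 AM on Sep 18.
Arrival in UTC: 3:08 PM + 1:00 = 4:08 PM on Sep 18.
Elapsed = 4:08 PM − 5:44 AM = 10 hours 24 minutes.

10 hours 24 minutes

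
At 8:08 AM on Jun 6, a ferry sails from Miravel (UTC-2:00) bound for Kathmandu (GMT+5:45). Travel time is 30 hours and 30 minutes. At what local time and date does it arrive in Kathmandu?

10:23 PM on June 7

Convert departure to UTC: 8:08 AM + 2:00 = 10:08 AM UTC on Jun 6.
Add 30 hours and 30 minutes travel time → 4:38 PM UTC (Jun 7).
Kathmandu is UTC+5:45, so local arrival = 4:38 PM + 5:45 = 10:23 PM on Jun 7.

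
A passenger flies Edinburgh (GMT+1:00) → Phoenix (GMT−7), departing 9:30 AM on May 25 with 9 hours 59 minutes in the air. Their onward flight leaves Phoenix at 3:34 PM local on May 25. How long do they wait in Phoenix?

4 hours 5 minutes

Convert departure to UTC: 9:30 AM − 1:00 = 8:30 AM UTC on May 25.
Add 9 hours and 59 minutes flight time → 6:29 PM UTC.
Phoenix is UTC−7:00, so local arrival = 6:29 PM − 7:00 = 11:29 AM on May 25.
Layover = 3:34 PM − 11:29 AM = 4 hours 5 minutes.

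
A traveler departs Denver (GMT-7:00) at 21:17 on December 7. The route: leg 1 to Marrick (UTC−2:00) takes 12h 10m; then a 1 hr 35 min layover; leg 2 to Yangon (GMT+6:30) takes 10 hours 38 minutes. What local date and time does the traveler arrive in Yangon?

11:10 on December 9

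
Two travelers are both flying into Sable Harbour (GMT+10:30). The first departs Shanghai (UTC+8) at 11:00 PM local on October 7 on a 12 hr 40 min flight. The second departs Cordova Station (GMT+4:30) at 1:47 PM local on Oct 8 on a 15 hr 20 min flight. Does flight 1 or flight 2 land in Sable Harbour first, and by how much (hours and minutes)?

Flight 1 in UTC: 11:00 PM − 8:00 = 3:00 PM on Oct 7.
+12 hours 40 minutes → arrive 3:40 AM UTC on Oct 8.
Flight 2 in UTC: 1:47 PM − 4:30 = 9:17 AM on Oct 8.
+15 hours and 20 minutes → arrive 12:37 AM UTC on Oct 9.
Flight 1 lands earlier by 20 hours 57 minutes.

the first, by 20 hours 57 minutes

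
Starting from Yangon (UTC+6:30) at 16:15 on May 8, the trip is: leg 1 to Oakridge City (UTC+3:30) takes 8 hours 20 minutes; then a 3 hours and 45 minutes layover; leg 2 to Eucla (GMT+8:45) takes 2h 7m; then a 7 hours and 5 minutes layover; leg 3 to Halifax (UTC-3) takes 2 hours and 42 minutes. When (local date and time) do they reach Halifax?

06:44 on May 9

Convert departure to UTC: 16:15 − 6:30 = 09:45 UTC on May 8.
Add 8 hours and 20 minutes leg 1 → 18:05 UTC.
Add 3 hours and 45 minutes layover in Oakridge City → 21:50 UTC.
Add 2 hours and 7 minutes leg 2 → 23:57 UTC.
Add 7 hours 5 minutes layover in Eucla → 07:02 UTC (May 9).
Add 2 hours and 42 minutes leg 3 → 09:44 UTC.
Halifax is UTC−3:00, so local arrival = 09:44 − 3:00 = 06:44 on May 9.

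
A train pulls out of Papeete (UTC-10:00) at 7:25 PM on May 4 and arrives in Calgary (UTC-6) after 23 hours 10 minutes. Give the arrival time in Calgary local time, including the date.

10:35 PM on May 5

Convert departure to UTC: 7:25 PM + 10:00 = 5:25 AM UTC on May 5.
Add 23 hours 10 minutes travel time → 4:35 AM UTC (May 6).
Calgary is UTC−6:00, so local arrival = 4:35 AM − 6:00 = 10:35 PM on May 5.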